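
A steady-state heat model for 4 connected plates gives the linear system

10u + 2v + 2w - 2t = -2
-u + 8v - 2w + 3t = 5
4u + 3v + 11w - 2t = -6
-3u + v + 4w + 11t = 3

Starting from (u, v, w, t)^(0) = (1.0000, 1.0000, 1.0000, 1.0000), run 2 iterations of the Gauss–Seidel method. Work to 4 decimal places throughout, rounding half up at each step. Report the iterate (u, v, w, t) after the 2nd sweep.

Iteration 1:
  u = (-2 - (2)·1.0000 - (2)·1.0000 - (-2)·1.0000) / (10) = -0.4000
  v = (5 - (-1)·-0.4000 - (-2)·1.0000 - (3)·1.0000) / (8) = 0.4500
  w = (-6 - (4)·-0.4000 - (3)·0.4500 - (-2)·1.0000) / (11) = -0.3409
  t = (3 - (-3)·-0.4000 - (1)·0.4500 - (4)·-0.3409) / (11) = 0.2467
Iteration 2:
  u = (-2 - (2)·0.4500 - (2)·-0.3409 - (-2)·0.2467) / (10) = -0.1725
  v = (5 - (-1)·-0.1725 - (-2)·-0.3409 - (3)·0.2467) / (8) = 0.4257
  w = (-6 - (4)·-0.1725 - (3)·0.4257 - (-2)·0.2467) / (11) = -0.5540
  t = (3 - (-3)·-0.1725 - (1)·0.4257 - (4)·-0.5540) / (11) = 0.3884

(-0.1725, 0.4257, -0.5540, 0.3884)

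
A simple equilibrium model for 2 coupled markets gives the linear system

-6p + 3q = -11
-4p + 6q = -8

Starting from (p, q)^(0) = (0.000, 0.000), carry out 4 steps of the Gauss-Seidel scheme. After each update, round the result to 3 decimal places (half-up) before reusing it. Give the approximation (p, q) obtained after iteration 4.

(1.753, -0.165)

Iteration 1:
  p = (-11 - (3)·0.000) / (-6) = 1.833
  q = (-8 - (-4)·1.833) / (6) = -0.111
Iteration 2:
  p = (-11 - (3)·-0.111) / (-6) = 1.778
  q = (-8 - (-4)·1.778) / (6) = -0.148
Iteration 3:
  p = (-11 - (3)·-0.148) / (-6) = 1.759
  q = (-8 - (-4)·1.759) / (6) = -0.161
Iteration 4:
  p = (-11 - (3)·-0.161) / (-6) = 1.753
  q = (-8 - (-4)·1.753) / (6) = -0.165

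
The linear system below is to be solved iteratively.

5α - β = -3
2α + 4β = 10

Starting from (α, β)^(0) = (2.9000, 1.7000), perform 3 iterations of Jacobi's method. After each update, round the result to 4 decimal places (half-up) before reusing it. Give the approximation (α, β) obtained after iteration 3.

(-0.0740, 2.6950)

Iteration 1:
  α = (-3 - (-1)·1.7000) / (5) = -0.2600
  β = (10 - (2)·2.9000) / (4) = 1.0500
Iteration 2:
  α = (-3 - (-1)·1.0500) / (5) = -0.3900
  β = (10 - (2)·-0.2600) / (4) = 2.6300
Iteration 3:
  α = (-3 - (-1)·2.6300) / (5) = -0.0740
  β = (10 - (2)·-0.3900) / (4) = 2.6950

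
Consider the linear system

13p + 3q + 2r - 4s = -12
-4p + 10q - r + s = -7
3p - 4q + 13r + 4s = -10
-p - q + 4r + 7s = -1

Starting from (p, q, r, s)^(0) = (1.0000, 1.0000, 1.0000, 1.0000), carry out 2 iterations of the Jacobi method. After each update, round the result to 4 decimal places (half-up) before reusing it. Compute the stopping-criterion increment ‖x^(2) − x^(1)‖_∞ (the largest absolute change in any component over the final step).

Iteration 1:
  p = (-12 - (3)·1.0000 - (2)·1.0000 - (-4)·1.0000) / (13) = -1.0000
  q = (-7 - (-4)·1.0000 - (-1)·1.0000 - (1)·1.0000) / (10) = -0.3000
  r = (-10 - (3)·1.0000 - (-4)·1.0000 - (4)·1.0000) / (13) = -1.0000
  s = (-1 - (-1)·1.0000 - (-1)·1.0000 - (4)·1.0000) / (7) = -0.4286
Iteration 2:
  p = (-12 - (3)·-0.3000 - (2)·-1.0000 - (-4)·-0.4286) / (13) = -0.8319
  q = (-7 - (-4)·-1.0000 - (-1)·-1.0000 - (1)·-0.4286) / (10) = -1.1571
  r = (-10 - (3)·-1.0000 - (-4)·-0.3000 - (4)·-0.4286) / (13) = -0.4989
  s = (-1 - (-1)·-1.0000 - (-1)·-0.3000 - (4)·-1.0000) / (7) = 0.2429
Change: (0.1681, -0.8571, 0.5011, 0.6715) → max |·| = 0.8571

0.8571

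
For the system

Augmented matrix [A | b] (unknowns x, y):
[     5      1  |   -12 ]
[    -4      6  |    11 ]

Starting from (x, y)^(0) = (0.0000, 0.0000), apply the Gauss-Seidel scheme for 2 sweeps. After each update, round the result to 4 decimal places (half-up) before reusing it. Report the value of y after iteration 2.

Iteration 1:
  x = (-12 - (1)·0.0000) / (5) = -2.4000
  y = (11 - (-4)·-2.4000) / (6) = 0.2333
Iteration 2:
  x = (-12 - (1)·0.2333) / (5) = -2.4467
  y = (11 - (-4)·-2.4467) / (6) = 0.2022

0.2022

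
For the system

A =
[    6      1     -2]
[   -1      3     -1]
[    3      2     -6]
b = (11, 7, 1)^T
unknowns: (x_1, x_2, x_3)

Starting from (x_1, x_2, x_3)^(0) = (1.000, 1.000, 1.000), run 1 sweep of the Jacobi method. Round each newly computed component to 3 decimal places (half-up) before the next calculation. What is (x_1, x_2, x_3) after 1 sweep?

(2.000, 3.000, 0.667)

Iteration 1:
  x_1 = (11 - (1)·1.000 - (-2)·1.000) / (6) = 2.000
  x_2 = (7 - (-1)·1.000 - (-1)·1.000) / (3) = 3.000
  x_3 = (1 - (3)·1.000 - (2)·1.000) / (-6) = 0.667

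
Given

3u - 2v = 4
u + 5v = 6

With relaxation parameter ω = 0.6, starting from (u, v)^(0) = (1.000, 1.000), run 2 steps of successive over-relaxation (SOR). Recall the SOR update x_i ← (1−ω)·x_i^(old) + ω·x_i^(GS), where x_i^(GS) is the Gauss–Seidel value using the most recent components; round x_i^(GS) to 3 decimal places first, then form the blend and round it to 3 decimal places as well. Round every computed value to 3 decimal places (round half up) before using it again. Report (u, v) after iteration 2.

(1.811, 0.874)

Iteration 1:
  u: GS value = (4 - (-2)·1.000) / (3) = 2.000;  u ← (1−ω)·1.000 + ω·2.000 = 1.600
  v: GS value = (6 - (1)·1.600) / (5) = 0.880;  v ← (1−ω)·1.000 + ω·0.880 = 0.928
Iteration 2:
  u: GS value = (4 - (-2)·0.928) / (3) = 1.952;  u ← (1−ω)·1.600 + ω·1.952 = 1.811
  v: GS value = (6 - (1)·1.811) / (5) = 0.838;  v ← (1−ω)·0.928 + ω·0.838 = 0.874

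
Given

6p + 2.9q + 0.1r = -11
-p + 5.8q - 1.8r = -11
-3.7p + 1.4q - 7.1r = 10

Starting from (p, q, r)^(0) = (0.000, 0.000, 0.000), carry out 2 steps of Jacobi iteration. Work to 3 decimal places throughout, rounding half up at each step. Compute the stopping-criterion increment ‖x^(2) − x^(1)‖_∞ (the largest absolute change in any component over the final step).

Iteration 1:
  p = (-11 - (2.9)·0.000 - (0.1)·0.000) / (6) = -1.833
  q = (-11 - (-1)·0.000 - (-1.8)·0.000) / (5.8) = -1.897
  r = (10 - (-3.7)·0.000 - (1.4)·0.000) / (-7.1) = -1.408
Iteration 2:
  p = (-11 - (2.9)·-1.897 - (0.1)·-1.408) / (6) = -0.893
  q = (-11 - (-1)·-1.833 - (-1.8)·-1.408) / (5.8) = -2.650
  r = (10 - (-3.7)·-1.833 - (1.4)·-1.897) / (-7.1) = -0.827
Change: (0.940, -0.753, 0.581) → max |·| = 0.940

0.940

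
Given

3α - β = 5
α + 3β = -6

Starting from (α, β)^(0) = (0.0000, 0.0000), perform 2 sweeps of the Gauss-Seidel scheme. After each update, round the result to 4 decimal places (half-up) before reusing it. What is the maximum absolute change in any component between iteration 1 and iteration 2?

0.8519

Iteration 1:
  α = (5 - (-1)·0.0000) / (3) = 1.6667
  β = (-6 - (1)·1.6667) / (3) = -2.5556
Iteration 2:
  α = (5 - (-1)·-2.5556) / (3) = 0.8148
  β = (-6 - (1)·0.8148) / (3) = -2.2716
Change: (-0.8519, 0.2840) → max |·| = 0.8519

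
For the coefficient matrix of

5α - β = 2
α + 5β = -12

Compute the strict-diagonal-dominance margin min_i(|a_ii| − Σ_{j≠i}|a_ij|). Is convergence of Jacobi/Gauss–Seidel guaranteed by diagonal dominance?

row 1: |5| − (1) = 4
row 2: |5| − (1) = 4
minimum over rows = 4 → strictly diagonally dominant (convergence guaranteed)

4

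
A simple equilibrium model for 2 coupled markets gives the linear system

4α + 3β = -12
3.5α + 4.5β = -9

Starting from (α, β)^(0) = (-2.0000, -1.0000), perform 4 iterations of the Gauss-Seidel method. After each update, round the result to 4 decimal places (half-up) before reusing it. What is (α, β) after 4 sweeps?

(-3.3320, 0.5916)

Iteration 1:
  α = (-12 - (3)·-1.0000) / (4) = -2.2500
  β = (-9 - (3.5)·-2.2500) / (4.5) = -0.2500
Iteration 2:
  α = (-12 - (3)·-0.2500) / (4) = -2.8125
  β = (-9 - (3.5)·-2.8125) / (4.5) = 0.1875
Iteration 3:
  α = (-12 - (3)·0.1875) / (4) = -3.1406
  β = (-9 - (3.5)·-3.1406) / (4.5) = 0.4427
Iteration 4:
  α = (-12 - (3)·0.4427) / (4) = -3.3320
  β = (-9 - (3.5)·-3.3320) / (4.5) = 0.5916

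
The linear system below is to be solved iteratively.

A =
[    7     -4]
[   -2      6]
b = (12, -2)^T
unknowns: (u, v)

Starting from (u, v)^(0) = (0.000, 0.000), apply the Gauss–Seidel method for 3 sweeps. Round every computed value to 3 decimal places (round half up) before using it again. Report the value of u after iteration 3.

1.876

Iteration 1:
  u = (12 - (-4)·0.000) / (7) = 1.714
  v = (-2 - (-2)·1.714) / (6) = 0.238
Iteration 2:
  u = (12 - (-4)·0.238) / (7) = 1.850
  v = (-2 - (-2)·1.850) / (6) = 0.283
Iteration 3:
  u = (12 - (-4)·0.283) / (7) = 1.876
  v = (-2 - (-2)·1.876) / (6) = 0.292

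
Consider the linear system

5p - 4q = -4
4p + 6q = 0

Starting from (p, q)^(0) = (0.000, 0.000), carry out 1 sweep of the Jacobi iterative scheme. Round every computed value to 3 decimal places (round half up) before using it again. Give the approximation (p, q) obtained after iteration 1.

Iteration 1:
  p = (-4 - (-4)·0.000) / (5) = -0.800
  q = (0 - (4)·0.000) / (6) = 0.000

(-0.800, 0.000)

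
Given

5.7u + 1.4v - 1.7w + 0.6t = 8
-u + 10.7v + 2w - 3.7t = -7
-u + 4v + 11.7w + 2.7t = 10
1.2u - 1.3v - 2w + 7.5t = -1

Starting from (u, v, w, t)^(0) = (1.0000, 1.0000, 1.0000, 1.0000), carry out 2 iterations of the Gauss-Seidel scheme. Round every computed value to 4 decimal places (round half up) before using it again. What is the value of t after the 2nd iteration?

Iteration 1:
  u = (8 - (1.4)·1.0000 - (-1.7)·1.0000 - (0.6)·1.0000) / (5.7) = 1.3509
  v = (-7 - (-1)·1.3509 - (2)·1.0000 - (-3.7)·1.0000) / (10.7) = -0.3691
  w = (10 - (-1)·1.3509 - (4)·-0.3691 - (2.7)·1.0000) / (11.7) = 0.8656
  t = (-1 - (1.2)·1.3509 - (-1.3)·-0.3691 - (-2)·0.8656) / (7.5) = -0.1826
Iteration 2:
  u = (8 - (1.4)·-0.3691 - (-1.7)·0.8656 - (0.6)·-0.1826) / (5.7) = 1.7715
  v = (-7 - (-1)·1.7715 - (2)·0.8656 - (-3.7)·-0.1826) / (10.7) = -0.7136
  w = (10 - (-1)·1.7715 - (4)·-0.7136 - (2.7)·-0.1826) / (11.7) = 1.2922
  t = (-1 - (1.2)·1.7715 - (-1.3)·-0.7136 - (-2)·1.2922) / (7.5) = -0.1959

-0.1959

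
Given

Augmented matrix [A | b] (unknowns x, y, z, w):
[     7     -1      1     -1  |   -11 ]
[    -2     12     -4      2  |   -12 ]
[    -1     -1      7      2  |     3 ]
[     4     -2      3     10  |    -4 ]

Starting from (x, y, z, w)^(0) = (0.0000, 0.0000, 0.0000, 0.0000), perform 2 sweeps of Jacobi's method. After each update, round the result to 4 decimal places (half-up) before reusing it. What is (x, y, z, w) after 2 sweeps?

Iteration 1:
  x = (-11 - (-1)·0.0000 - (1)·0.0000 - (-1)·0.0000) / (7) = -1.5714
  y = (-12 - (-2)·0.0000 - (-4)·0.0000 - (2)·0.0000) / (12) = -1.0000
  z = (3 - (-1)·0.0000 - (-1)·0.0000 - (2)·0.0000) / (7) = 0.4286
  w = (-4 - (4)·0.0000 - (-2)·0.0000 - (3)·0.0000) / (10) = -0.4000
Iteration 2:
  x = (-11 - (-1)·-1.0000 - (1)·0.4286 - (-1)·-0.4000) / (7) = -1.8327
  y = (-12 - (-2)·-1.5714 - (-4)·0.4286 - (2)·-0.4000) / (12) = -1.0524
  z = (3 - (-1)·-1.5714 - (-1)·-1.0000 - (2)·-0.4000) / (7) = 0.1755
  w = (-4 - (4)·-1.5714 - (-2)·-1.0000 - (3)·0.4286) / (10) = -0.1000

(-1.8327, -1.0524, 0.1755, -0.1000)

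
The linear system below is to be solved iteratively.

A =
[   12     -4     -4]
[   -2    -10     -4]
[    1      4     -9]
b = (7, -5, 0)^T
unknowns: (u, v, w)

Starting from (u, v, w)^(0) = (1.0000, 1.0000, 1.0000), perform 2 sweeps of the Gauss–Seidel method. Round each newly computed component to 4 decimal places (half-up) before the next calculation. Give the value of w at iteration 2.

Iteration 1:
  u = (7 - (-4)·1.0000 - (-4)·1.0000) / (12) = 1.2500
  v = (-5 - (-2)·1.2500 - (-4)·1.0000) / (-10) = -0.1500
  w = (0 - (1)·1.2500 - (4)·-0.1500) / (-9) = 0.0722
Iteration 2:
  u = (7 - (-4)·-0.1500 - (-4)·0.0722) / (12) = 0.5574
  v = (-5 - (-2)·0.5574 - (-4)·0.0722) / (-10) = 0.3596
  w = (0 - (1)·0.5574 - (4)·0.3596) / (-9) = 0.2218

0.2218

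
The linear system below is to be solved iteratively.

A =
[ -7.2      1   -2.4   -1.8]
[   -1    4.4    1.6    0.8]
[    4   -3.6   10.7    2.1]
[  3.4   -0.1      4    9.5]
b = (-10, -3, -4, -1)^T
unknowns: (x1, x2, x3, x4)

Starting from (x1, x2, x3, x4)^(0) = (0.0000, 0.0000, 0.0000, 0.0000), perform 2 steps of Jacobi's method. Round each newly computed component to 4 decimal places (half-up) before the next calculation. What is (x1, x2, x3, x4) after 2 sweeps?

(1.4451, -0.2111, -1.1018, -0.4521)

Iteration 1:
  x1 = (-10 - (1)·0.0000 - (-2.4)·0.0000 - (-1.8)·0.0000) / (-7.2) = 1.3889
  x2 = (-3 - (-1)·0.0000 - (1.6)·0.0000 - (0.8)·0.0000) / (4.4) = -0.6818
  x3 = (-4 - (4)·0.0000 - (-3.6)·0.0000 - (2.1)·0.0000) / (10.7) = -0.3738
  x4 = (-1 - (3.4)·0.0000 - (-0.1)·0.0000 - (4)·0.0000) / (9.5) = -0.1053
Iteration 2:
  x1 = (-10 - (1)·-0.6818 - (-2.4)·-0.3738 - (-1.8)·-0.1053) / (-7.2) = 1.4451
  x2 = (-3 - (-1)·1.3889 - (1.6)·-0.3738 - (0.8)·-0.1053) / (4.4) = -0.2111
  x3 = (-4 - (4)·1.3889 - (-3.6)·-0.6818 - (2.1)·-0.1053) / (10.7) = -1.1018
  x4 = (-1 - (3.4)·1.3889 - (-0.1)·-0.6818 - (4)·-0.3738) / (9.5) = -0.4521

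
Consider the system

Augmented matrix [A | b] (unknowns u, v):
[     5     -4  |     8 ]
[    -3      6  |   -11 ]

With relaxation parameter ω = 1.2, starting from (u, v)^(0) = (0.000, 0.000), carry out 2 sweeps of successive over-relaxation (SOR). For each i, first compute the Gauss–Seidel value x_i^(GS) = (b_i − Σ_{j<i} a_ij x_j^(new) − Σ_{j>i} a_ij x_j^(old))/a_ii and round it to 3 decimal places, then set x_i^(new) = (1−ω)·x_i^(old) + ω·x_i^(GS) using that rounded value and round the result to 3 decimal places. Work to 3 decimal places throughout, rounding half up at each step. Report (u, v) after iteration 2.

(0.530, -1.672)

Iteration 1:
  u: GS value = (8 - (-4)·0.000) / (5) = 1.600;  u ← (1−ω)·0.000 + ω·1.600 = 1.920
  v: GS value = (-11 - (-3)·1.920) / (6) = -0.873;  v ← (1−ω)·0.000 + ω·-0.873 = -1.048
Iteration 2:
  u: GS value = (8 - (-4)·-1.048) / (5) = 0.762;  u ← (1−ω)·1.920 + ω·0.762 = 0.530
  v: GS value = (-11 - (-3)·0.530) / (6) = -1.568;  v ← (1−ω)·-1.048 + ω·-1.568 = -1.672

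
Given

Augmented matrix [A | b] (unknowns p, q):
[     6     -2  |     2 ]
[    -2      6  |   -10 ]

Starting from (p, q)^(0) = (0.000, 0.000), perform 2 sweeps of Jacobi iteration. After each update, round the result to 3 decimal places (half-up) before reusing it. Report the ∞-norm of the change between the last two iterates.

Iteration 1:
  p = (2 - (-2)·0.000) / (6) = 0.333
  q = (-10 - (-2)·0.000) / (6) = -1.667
Iteration 2:
  p = (2 - (-2)·-1.667) / (6) = -0.222
  q = (-10 - (-2)·0.333) / (6) = -1.556
Change: (-0.555, 0.111) → max |·| = 0.555

0.555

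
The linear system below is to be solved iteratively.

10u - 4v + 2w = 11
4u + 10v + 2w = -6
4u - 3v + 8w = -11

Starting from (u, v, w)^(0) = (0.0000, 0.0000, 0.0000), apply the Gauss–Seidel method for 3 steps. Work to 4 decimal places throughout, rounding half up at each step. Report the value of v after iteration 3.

Iteration 1:
  u = (11 - (-4)·0.0000 - (2)·0.0000) / (10) = 1.1000
  v = (-6 - (4)·1.1000 - (2)·0.0000) / (10) = -1.0400
  w = (-11 - (4)·1.1000 - (-3)·-1.0400) / (8) = -2.3150
Iteration 2:
  u = (11 - (-4)·-1.0400 - (2)·-2.3150) / (10) = 1.1470
  v = (-6 - (4)·1.1470 - (2)·-2.3150) / (10) = -0.5958
  w = (-11 - (4)·1.1470 - (-3)·-0.5958) / (8) = -2.1719
Iteration 3:
  u = (11 - (-4)·-0.5958 - (2)·-2.1719) / (10) = 1.2961
  v = (-6 - (4)·1.2961 - (2)·-2.1719) / (10) = -0.6841
  w = (-11 - (4)·1.2961 - (-3)·-0.6841) / (8) = -2.2796

-0.6841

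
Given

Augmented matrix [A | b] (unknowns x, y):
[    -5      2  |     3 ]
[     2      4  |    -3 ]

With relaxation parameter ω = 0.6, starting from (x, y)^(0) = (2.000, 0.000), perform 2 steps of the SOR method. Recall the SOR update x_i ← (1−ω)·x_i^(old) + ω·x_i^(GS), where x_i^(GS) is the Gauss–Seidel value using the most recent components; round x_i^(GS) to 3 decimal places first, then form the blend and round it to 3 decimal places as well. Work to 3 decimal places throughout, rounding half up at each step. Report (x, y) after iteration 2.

(-0.324, -0.586)

Iteration 1:
  x: GS value = (3 - (2)·0.000) / (-5) = -0.600;  x ← (1−ω)·2.000 + ω·-0.600 = 0.440
  y: GS value = (-3 - (2)·0.440) / (4) = -0.970;  y ← (1−ω)·0.000 + ω·-0.970 = -0.582
Iteration 2:
  x: GS value = (3 - (2)·-0.582) / (-5) = -0.833;  x ← (1−ω)·0.440 + ω·-0.833 = -0.324
  y: GS value = (-3 - (2)·-0.324) / (4) = -0.588;  y ← (1−ω)·-0.582 + ω·-0.588 = -0.586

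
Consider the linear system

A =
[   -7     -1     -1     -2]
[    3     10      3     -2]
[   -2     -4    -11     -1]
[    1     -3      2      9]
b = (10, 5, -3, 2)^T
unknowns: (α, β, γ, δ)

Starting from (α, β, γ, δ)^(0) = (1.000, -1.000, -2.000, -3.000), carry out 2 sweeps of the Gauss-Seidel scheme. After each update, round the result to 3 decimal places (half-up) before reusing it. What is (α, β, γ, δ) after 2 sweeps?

Iteration 1:
  α = (10 - (-1)·-1.000 - (-1)·-2.000 - (-2)·-3.000) / (-7) = -0.143
  β = (5 - (3)·-0.143 - (3)·-2.000 - (-2)·-3.000) / (10) = 0.543
  γ = (-3 - (-2)·-0.143 - (-4)·0.543 - (-1)·-3.000) / (-11) = 0.374
  δ = (2 - (1)·-0.143 - (-3)·0.543 - (2)·0.374) / (9) = 0.336
Iteration 2:
  α = (10 - (-1)·0.543 - (-1)·0.374 - (-2)·0.336) / (-7) = -1.656
  β = (5 - (3)·-1.656 - (3)·0.374 - (-2)·0.336) / (10) = 0.952
  γ = (-3 - (-2)·-1.656 - (-4)·0.952 - (-1)·0.336) / (-11) = 0.197
  δ = (2 - (1)·-1.656 - (-3)·0.952 - (2)·0.197) / (9) = 0.680

(-1.656, 0.952, 0.197, 0.680)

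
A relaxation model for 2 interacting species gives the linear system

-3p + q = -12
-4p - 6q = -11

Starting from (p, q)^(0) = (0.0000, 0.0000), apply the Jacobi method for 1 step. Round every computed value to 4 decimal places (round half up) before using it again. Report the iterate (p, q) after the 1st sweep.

(4.0000, 1.8333)

Iteration 1:
  p = (-12 - (1)·0.0000) / (-3) = 4.0000
  q = (-11 - (-4)·0.0000) / (-6) = 1.8333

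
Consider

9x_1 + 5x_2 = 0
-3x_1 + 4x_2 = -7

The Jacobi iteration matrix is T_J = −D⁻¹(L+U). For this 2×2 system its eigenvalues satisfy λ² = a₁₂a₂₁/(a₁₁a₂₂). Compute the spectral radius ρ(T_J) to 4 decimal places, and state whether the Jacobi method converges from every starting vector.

a₁₂a₂₁/(a₁₁a₂₂) = (5)·(-3) / ((9)·(4)) = -0.416667
ρ = √|-0.416667| = √0.416667 = 0.6455
ρ < 1, so Jacobi converges

0.6455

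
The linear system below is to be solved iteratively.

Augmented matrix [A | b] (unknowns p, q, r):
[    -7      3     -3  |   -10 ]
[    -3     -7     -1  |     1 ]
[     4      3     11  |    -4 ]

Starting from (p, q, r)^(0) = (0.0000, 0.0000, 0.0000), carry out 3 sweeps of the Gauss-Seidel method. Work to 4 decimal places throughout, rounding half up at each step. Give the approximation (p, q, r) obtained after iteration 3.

Iteration 1:
  p = (-10 - (3)·0.0000 - (-3)·0.0000) / (-7) = 1.4286
  q = (1 - (-3)·1.4286 - (-1)·0.0000) / (-7) = -0.7551
  r = (-4 - (4)·1.4286 - (3)·-0.7551) / (11) = -0.6772
Iteration 2:
  p = (-10 - (3)·-0.7551 - (-3)·-0.6772) / (-7) = 1.3952
  q = (1 - (-3)·1.3952 - (-1)·-0.6772) / (-7) = -0.6441
  r = (-4 - (4)·1.3952 - (3)·-0.6441) / (11) = -0.6953
Iteration 3:
  p = (-10 - (3)·-0.6441 - (-3)·-0.6953) / (-7) = 1.4505
  q = (1 - (-3)·1.4505 - (-1)·-0.6953) / (-7) = -0.6652
  r = (-4 - (4)·1.4505 - (3)·-0.6652) / (11) = -0.7097

(1.4505, -0.6652, -0.7097)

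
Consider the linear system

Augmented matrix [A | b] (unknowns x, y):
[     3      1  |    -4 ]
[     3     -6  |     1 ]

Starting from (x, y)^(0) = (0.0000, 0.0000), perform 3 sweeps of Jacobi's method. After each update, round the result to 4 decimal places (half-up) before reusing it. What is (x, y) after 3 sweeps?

(-1.0556, -0.8056)

Iteration 1:
  x = (-4 - (1)·0.0000) / (3) = -1.3333
  y = (1 - (3)·0.0000) / (-6) = -0.1667
Iteration 2:
  x = (-4 - (1)·-0.1667) / (3) = -1.2778
  y = (1 - (3)·-1.3333) / (-6) = -0.8333
Iteration 3:
  x = (-4 - (1)·-0.8333) / (3) = -1.0556
  y = (1 - (3)·-1.2778) / (-6) = -0.8056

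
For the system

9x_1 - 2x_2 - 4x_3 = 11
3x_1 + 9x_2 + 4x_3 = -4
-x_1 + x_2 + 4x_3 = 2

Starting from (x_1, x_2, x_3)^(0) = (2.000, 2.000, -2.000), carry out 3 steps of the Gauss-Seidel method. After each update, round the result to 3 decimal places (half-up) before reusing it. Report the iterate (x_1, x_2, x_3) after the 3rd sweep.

(1.478, -1.470, 1.237)

Iteration 1:
  x_1 = (11 - (-2)·2.000 - (-4)·-2.000) / (9) = 0.778
  x_2 = (-4 - (3)·0.778 - (4)·-2.000) / (9) = 0.185
  x_3 = (2 - (-1)·0.778 - (1)·0.185) / (4) = 0.648
Iteration 2:
  x_1 = (11 - (-2)·0.185 - (-4)·0.648) / (9) = 1.551
  x_2 = (-4 - (3)·1.551 - (4)·0.648) / (9) = -1.249
  x_3 = (2 - (-1)·1.551 - (1)·-1.249) / (4) = 1.200
Iteration 3:
  x_1 = (11 - (-2)·-1.249 - (-4)·1.200) / (9) = 1.478
  x_2 = (-4 - (3)·1.478 - (4)·1.200) / (9) = -1.470
  x_3 = (2 - (-1)·1.478 - (1)·-1.470) / (4) = 1.237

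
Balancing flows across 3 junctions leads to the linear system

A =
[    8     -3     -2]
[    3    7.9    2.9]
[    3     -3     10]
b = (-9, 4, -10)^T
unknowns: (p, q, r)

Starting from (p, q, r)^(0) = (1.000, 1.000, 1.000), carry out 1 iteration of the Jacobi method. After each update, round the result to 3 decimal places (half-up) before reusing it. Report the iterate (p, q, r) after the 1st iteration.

Iteration 1:
  p = (-9 - (-3)·1.000 - (-2)·1.000) / (8) = -0.500
  q = (4 - (3)·1.000 - (2.9)·1.000) / (7.9) = -0.241
  r = (-10 - (3)·1.000 - (-3)·1.000) / (10) = -1.000

(-0.500, -0.241, -1.000)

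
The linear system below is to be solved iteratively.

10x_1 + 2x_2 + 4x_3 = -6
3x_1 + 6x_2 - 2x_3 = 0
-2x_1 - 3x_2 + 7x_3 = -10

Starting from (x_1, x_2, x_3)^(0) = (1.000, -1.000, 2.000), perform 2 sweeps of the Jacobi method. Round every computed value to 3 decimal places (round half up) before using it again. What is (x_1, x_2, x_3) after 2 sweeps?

(-0.005, 0.076, -1.700)

Iteration 1:
  x_1 = (-6 - (2)·-1.000 - (4)·2.000) / (10) = -1.200
  x_2 = (0 - (3)·1.000 - (-2)·2.000) / (6) = 0.167
  x_3 = (-10 - (-2)·1.000 - (-3)·-1.000) / (7) = -1.571
Iteration 2:
  x_1 = (-6 - (2)·0.167 - (4)·-1.571) / (10) = -0.005
  x_2 = (0 - (3)·-1.200 - (-2)·-1.571) / (6) = 0.076
  x_3 = (-10 - (-2)·-1.200 - (-3)·0.167) / (7) = -1.700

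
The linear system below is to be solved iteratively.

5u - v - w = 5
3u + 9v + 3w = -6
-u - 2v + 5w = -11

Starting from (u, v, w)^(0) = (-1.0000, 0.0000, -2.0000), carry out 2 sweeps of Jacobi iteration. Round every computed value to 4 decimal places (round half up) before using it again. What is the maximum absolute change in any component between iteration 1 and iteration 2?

Iteration 1:
  u = (5 - (-1)·0.0000 - (-1)·-2.0000) / (5) = 0.6000
  v = (-6 - (3)·-1.0000 - (3)·-2.0000) / (9) = 0.3333
  w = (-11 - (-1)·-1.0000 - (-2)·0.0000) / (5) = -2.4000
Iteration 2:
  u = (5 - (-1)·0.3333 - (-1)·-2.4000) / (5) = 0.5867
  v = (-6 - (3)·0.6000 - (3)·-2.4000) / (9) = -0.0667
  w = (-11 - (-1)·0.6000 - (-2)·0.3333) / (5) = -1.9467
Change: (-0.0133, -0.4000, 0.4533) → max |·| = 0.4533

0.4533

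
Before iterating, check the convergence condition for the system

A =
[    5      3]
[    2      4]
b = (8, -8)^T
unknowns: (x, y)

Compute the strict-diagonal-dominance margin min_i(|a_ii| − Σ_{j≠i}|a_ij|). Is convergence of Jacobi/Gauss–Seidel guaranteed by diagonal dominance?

row 1: |5| − (3) = 2
row 2: |4| − (2) = 2
minimum over rows = 2 → strictly diagonally dominant (convergence guaranteed)

2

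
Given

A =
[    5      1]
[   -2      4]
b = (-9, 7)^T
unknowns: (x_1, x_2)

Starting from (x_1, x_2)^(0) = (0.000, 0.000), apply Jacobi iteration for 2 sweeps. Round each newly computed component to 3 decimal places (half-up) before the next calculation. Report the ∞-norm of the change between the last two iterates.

0.900

Iteration 1:
  x_1 = (-9 - (1)·0.000) / (5) = -1.800
  x_2 = (7 - (-2)·0.000) / (4) = 1.750
Iteration 2:
  x_1 = (-9 - (1)·1.750) / (5) = -2.150
  x_2 = (7 - (-2)·-1.800) / (4) = 0.850
Change: (-0.350, -0.900) → max |·| = 0.900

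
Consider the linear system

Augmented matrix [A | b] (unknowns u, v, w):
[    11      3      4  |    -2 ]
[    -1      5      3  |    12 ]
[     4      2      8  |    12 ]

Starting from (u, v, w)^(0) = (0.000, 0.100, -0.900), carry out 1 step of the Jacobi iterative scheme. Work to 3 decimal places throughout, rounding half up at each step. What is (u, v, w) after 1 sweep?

(0.118, 2.940, 1.475)

Iteration 1:
  u = (-2 - (3)·0.100 - (4)·-0.900) / (11) = 0.118
  v = (12 - (-1)·0.000 - (3)·-0.900) / (5) = 2.940
  w = (12 - (4)·0.000 - (2)·0.100) / (8) = 1.475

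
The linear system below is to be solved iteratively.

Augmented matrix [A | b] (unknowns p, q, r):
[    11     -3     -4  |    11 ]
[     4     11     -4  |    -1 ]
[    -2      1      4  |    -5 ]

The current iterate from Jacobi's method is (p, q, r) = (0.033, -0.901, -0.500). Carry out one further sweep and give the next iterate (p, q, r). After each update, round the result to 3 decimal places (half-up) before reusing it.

(0.572, -0.285, -1.008)

One sweep:
  p = (11 - (-3)·-0.901 - (-4)·-0.500) / (11) = 0.572
  q = (-1 - (4)·0.033 - (-4)·-0.500) / (11) = -0.285
  r = (-5 - (-2)·0.033 - (1)·-0.901) / (4) = -1.008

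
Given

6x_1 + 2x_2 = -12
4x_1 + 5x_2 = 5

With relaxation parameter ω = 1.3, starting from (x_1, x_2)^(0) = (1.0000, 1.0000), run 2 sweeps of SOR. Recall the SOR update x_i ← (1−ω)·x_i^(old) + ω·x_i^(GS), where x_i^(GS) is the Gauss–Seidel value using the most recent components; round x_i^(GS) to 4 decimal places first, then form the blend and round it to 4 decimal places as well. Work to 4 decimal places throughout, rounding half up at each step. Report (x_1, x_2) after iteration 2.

Iteration 1:
  x_1: GS value = (-12 - (2)·1.0000) / (6) = -2.3333;  x_1 ← (1−ω)·1.0000 + ω·-2.3333 = -3.3333
  x_2: GS value = (5 - (4)·-3.3333) / (5) = 3.6666;  x_2 ← (1−ω)·1.0000 + ω·3.6666 = 4.4666
Iteration 2:
  x_1: GS value = (-12 - (2)·4.4666) / (6) = -3.4889;  x_1 ← (1−ω)·-3.3333 + ω·-3.4889 = -3.5356
  x_2: GS value = (5 - (4)·-3.5356) / (5) = 3.8285;  x_2 ← (1−ω)·4.4666 + ω·3.8285 = 3.6371

(-3.5356, 3.6371)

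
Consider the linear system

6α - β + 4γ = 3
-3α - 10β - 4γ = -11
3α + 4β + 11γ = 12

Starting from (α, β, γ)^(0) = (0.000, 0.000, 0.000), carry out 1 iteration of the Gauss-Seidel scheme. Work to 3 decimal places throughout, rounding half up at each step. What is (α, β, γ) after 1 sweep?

(0.500, 0.950, 0.609)

Iteration 1:
  α = (3 - (-1)·0.000 - (4)·0.000) / (6) = 0.500
  β = (-11 - (-3)·0.500 - (-4)·0.000) / (-10) = 0.950
  γ = (12 - (3)·0.500 - (4)·0.950) / (11) = 0.609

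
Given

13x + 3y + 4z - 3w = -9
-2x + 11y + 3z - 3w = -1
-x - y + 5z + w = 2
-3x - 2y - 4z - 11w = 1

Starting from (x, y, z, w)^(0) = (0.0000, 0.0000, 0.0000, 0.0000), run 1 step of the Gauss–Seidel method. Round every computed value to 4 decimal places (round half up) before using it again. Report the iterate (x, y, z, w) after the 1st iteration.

(-0.6923, -0.2168, 0.2182, 0.0580)

Iteration 1:
  x = (-9 - (3)·0.0000 - (4)·0.0000 - (-3)·0.0000) / (13) = -0.6923
  y = (-1 - (-2)·-0.6923 - (3)·0.0000 - (-3)·0.0000) / (11) = -0.2168
  z = (2 - (-1)·-0.6923 - (-1)·-0.2168 - (1)·0.0000) / (5) = 0.2182
  w = (1 - (-3)·-0.6923 - (-2)·-0.2168 - (-4)·0.2182) / (-11) = 0.0580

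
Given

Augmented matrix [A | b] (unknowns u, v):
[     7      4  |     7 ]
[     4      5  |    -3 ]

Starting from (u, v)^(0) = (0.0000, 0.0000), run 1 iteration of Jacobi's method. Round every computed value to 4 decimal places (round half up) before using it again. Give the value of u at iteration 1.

1.0000

Iteration 1:
  u = (7 - (4)·0.0000) / (7) = 1.0000
  v = (-3 - (4)·0.0000) / (5) = -0.6000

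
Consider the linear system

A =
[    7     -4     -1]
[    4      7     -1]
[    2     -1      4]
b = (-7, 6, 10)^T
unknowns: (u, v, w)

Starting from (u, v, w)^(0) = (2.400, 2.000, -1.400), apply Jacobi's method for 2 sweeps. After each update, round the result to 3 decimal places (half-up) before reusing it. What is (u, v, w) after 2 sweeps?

(-1.151, 1.147, 2.350)

Iteration 1:
  u = (-7 - (-4)·2.000 - (-1)·-1.400) / (7) = -0.057
  v = (6 - (4)·2.400 - (-1)·-1.400) / (7) = -0.714
  w = (10 - (2)·2.400 - (-1)·2.000) / (4) = 1.800
Iteration 2:
  u = (-7 - (-4)·-0.714 - (-1)·1.800) / (7) = -1.151
  v = (6 - (4)·-0.057 - (-1)·1.800) / (7) = 1.147
  w = (10 - (2)·-0.057 - (-1)·-0.714) / (4) = 2.350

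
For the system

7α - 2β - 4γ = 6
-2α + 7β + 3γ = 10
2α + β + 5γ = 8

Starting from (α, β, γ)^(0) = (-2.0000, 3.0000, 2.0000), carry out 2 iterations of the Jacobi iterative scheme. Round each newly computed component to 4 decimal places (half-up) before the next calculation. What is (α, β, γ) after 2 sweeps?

Iteration 1:
  α = (6 - (-2)·3.0000 - (-4)·2.0000) / (7) = 2.8571
  β = (10 - (-2)·-2.0000 - (3)·2.0000) / (7) = 0.0000
  γ = (8 - (2)·-2.0000 - (1)·3.0000) / (5) = 1.8000
Iteration 2:
  α = (6 - (-2)·0.0000 - (-4)·1.8000) / (7) = 1.8857
  β = (10 - (-2)·2.8571 - (3)·1.8000) / (7) = 1.4735
  γ = (8 - (2)·2.8571 - (1)·0.0000) / (5) = 0.4572

(1.8857, 1.4735, 0.4572)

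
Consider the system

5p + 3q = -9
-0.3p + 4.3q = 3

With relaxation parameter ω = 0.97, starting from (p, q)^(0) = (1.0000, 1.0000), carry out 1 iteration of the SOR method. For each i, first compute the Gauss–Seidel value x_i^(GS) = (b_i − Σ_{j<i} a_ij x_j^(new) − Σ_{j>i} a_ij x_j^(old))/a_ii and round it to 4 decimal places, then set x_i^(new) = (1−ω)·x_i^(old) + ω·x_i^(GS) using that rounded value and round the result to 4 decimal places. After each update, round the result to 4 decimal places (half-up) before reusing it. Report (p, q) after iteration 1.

Iteration 1:
  p: GS value = (-9 - (3)·1.0000) / (5) = -2.4000;  p ← (1−ω)·1.0000 + ω·-2.4000 = -2.2980
  q: GS value = (3 - (-0.3)·-2.2980) / (4.3) = 0.5373;  q ← (1−ω)·1.0000 + ω·0.5373 = 0.5512

(-2.2980, 0.5512)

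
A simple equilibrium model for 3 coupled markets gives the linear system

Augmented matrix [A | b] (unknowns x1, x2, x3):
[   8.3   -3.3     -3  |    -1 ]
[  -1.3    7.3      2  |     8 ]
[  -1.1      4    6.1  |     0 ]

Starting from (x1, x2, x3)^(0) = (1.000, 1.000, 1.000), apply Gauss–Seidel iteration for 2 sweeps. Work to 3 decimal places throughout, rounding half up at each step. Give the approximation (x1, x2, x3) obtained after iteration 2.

Iteration 1:
  x1 = (-1 - (-3.3)·1.000 - (-3)·1.000) / (8.3) = 0.639
  x2 = (8 - (-1.3)·0.639 - (2)·1.000) / (7.3) = 0.936
  x3 = (0 - (-1.1)·0.639 - (4)·0.936) / (6.1) = -0.499
Iteration 2:
  x1 = (-1 - (-3.3)·0.936 - (-3)·-0.499) / (8.3) = 0.071
  x2 = (8 - (-1.3)·0.071 - (2)·-0.499) / (7.3) = 1.245
  x3 = (0 - (-1.1)·0.071 - (4)·1.245) / (6.1) = -0.804

(0.071, 1.245, -0.804)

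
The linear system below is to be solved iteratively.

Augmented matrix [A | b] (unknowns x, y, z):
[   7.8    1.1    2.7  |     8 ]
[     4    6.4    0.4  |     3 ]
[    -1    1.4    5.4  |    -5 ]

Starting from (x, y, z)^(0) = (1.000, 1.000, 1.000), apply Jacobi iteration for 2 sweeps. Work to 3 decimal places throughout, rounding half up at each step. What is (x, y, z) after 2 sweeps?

Iteration 1:
  x = (8 - (1.1)·1.000 - (2.7)·1.000) / (7.8) = 0.538
  y = (3 - (4)·1.000 - (0.4)·1.000) / (6.4) = -0.219
  z = (-5 - (-1)·1.000 - (1.4)·1.000) / (5.4) = -1.000
Iteration 2:
  x = (8 - (1.1)·-0.219 - (2.7)·-1.000) / (7.8) = 1.403
  y = (3 - (4)·0.538 - (0.4)·-1.000) / (6.4) = 0.195
  z = (-5 - (-1)·0.538 - (1.4)·-0.219) / (5.4) = -0.770

(1.403, 0.195, -0.770)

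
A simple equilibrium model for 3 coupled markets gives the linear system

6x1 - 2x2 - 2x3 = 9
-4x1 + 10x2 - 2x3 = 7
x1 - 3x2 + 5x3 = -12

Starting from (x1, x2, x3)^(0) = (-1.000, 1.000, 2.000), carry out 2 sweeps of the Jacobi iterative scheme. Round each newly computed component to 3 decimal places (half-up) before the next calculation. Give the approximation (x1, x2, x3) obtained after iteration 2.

(1.200, 1.380, -2.480)

Iteration 1:
  x1 = (9 - (-2)·1.000 - (-2)·2.000) / (6) = 2.500
  x2 = (7 - (-4)·-1.000 - (-2)·2.000) / (10) = 0.700
  x3 = (-12 - (1)·-1.000 - (-3)·1.000) / (5) = -1.600
Iteration 2:
  x1 = (9 - (-2)·0.700 - (-2)·-1.600) / (6) = 1.200
  x2 = (7 - (-4)·2.500 - (-2)·-1.600) / (10) = 1.380
  x3 = (-12 - (1)·2.500 - (-3)·0.700) / (5) = -2.480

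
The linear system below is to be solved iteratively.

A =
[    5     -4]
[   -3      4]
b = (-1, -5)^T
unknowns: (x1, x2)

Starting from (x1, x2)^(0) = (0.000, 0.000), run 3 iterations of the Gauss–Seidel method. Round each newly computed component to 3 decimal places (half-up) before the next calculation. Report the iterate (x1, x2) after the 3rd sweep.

(-1.992, -2.744)

Iteration 1:
  x1 = (-1 - (-4)·0.000) / (5) = -0.200
  x2 = (-5 - (-3)·-0.200) / (4) = -1.400
Iteration 2:
  x1 = (-1 - (-4)·-1.400) / (5) = -1.320
  x2 = (-5 - (-3)·-1.320) / (4) = -2.240
Iteration 3:
  x1 = (-1 - (-4)·-2.240) / (5) = -1.992
  x2 = (-5 - (-3)·-1.992) / (4) = -2.744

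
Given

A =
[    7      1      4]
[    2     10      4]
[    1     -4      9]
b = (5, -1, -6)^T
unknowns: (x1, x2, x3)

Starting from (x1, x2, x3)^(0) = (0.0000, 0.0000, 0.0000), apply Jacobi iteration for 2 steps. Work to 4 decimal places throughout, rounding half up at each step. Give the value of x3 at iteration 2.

Iteration 1:
  x1 = (5 - (1)·0.0000 - (4)·0.0000) / (7) = 0.7143
  x2 = (-1 - (2)·0.0000 - (4)·0.0000) / (10) = -0.1000
  x3 = (-6 - (1)·0.0000 - (-4)·0.0000) / (9) = -0.6667
Iteration 2:
  x1 = (5 - (1)·-0.1000 - (4)·-0.6667) / (7) = 1.1095
  x2 = (-1 - (2)·0.7143 - (4)·-0.6667) / (10) = 0.0238
  x3 = (-6 - (1)·0.7143 - (-4)·-0.1000) / (9) = -0.7905

-0.7905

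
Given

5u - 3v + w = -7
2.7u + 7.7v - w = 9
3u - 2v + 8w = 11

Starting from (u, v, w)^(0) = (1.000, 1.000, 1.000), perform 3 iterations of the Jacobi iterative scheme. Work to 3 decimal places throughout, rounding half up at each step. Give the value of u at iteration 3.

-0.788

Iteration 1:
  u = (-7 - (-3)·1.000 - (1)·1.000) / (5) = -1.000
  v = (9 - (2.7)·1.000 - (-1)·1.000) / (7.7) = 0.948
  w = (11 - (3)·1.000 - (-2)·1.000) / (8) = 1.250
Iteration 2:
  u = (-7 - (-3)·0.948 - (1)·1.250) / (5) = -1.081
  v = (9 - (2.7)·-1.000 - (-1)·1.250) / (7.7) = 1.682
  w = (11 - (3)·-1.000 - (-2)·0.948) / (8) = 1.987
Iteration 3:
  u = (-7 - (-3)·1.682 - (1)·1.987) / (5) = -0.788
  v = (9 - (2.7)·-1.081 - (-1)·1.987) / (7.7) = 1.806
  w = (11 - (3)·-1.081 - (-2)·1.682) / (8) = 2.201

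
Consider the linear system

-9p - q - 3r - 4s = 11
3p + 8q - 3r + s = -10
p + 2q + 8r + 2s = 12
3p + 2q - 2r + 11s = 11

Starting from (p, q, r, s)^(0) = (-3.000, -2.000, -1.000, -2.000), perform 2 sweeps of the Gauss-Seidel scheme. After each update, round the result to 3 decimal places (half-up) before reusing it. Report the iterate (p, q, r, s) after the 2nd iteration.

Iteration 1:
  p = (11 - (-1)·-2.000 - (-3)·-1.000 - (-4)·-2.000) / (-9) = 0.222
  q = (-10 - (3)·0.222 - (-3)·-1.000 - (1)·-2.000) / (8) = -1.458
  r = (12 - (1)·0.222 - (2)·-1.458 - (2)·-2.000) / (8) = 2.337
  s = (11 - (3)·0.222 - (2)·-1.458 - (-2)·2.337) / (11) = 1.629
Iteration 2:
  p = (11 - (-1)·-1.458 - (-3)·2.337 - (-4)·1.629) / (-9) = -2.563
  q = (-10 - (3)·-2.563 - (-3)·2.337 - (1)·1.629) / (8) = 0.384
  r = (12 - (1)·-2.563 - (2)·0.384 - (2)·1.629) / (8) = 1.317
  s = (11 - (3)·-2.563 - (2)·0.384 - (-2)·1.317) / (11) = 1.869

(-2.563, 0.384, 1.317, 1.869)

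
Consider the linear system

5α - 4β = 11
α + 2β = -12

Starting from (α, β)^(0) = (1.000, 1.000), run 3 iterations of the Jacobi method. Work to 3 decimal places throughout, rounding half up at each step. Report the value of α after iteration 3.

Iteration 1:
  α = (11 - (-4)·1.000) / (5) = 3.000
  β = (-12 - (1)·1.000) / (2) = -6.500
Iteration 2:
  α = (11 - (-4)·-6.500) / (5) = -3.000
  β = (-12 - (1)·3.000) / (2) = -7.500
Iteration 3:
  α = (11 - (-4)·-7.500) / (5) = -3.800
  β = (-12 - (1)·-3.000) / (2) = -4.500

-3.800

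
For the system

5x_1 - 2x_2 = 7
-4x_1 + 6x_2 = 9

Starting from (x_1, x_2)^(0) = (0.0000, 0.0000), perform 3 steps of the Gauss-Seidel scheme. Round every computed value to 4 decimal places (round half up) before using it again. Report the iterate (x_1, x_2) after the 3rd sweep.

(2.6329, 3.2553)

Iteration 1:
  x_1 = (7 - (-2)·0.0000) / (5) = 1.4000
  x_2 = (9 - (-4)·1.4000) / (6) = 2.4333
Iteration 2:
  x_1 = (7 - (-2)·2.4333) / (5) = 2.3733
  x_2 = (9 - (-4)·2.3733) / (6) = 3.0822
Iteration 3:
  x_1 = (7 - (-2)·3.0822) / (5) = 2.6329
  x_2 = (9 - (-4)·2.6329) / (6) = 3.2553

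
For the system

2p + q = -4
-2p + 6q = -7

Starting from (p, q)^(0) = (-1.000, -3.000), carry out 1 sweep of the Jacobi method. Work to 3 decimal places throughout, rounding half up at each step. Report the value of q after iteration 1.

-1.500

Iteration 1:
  p = (-4 - (1)·-3.000) / (2) = -0.500
  q = (-7 - (-2)·-1.000) / (6) = -1.500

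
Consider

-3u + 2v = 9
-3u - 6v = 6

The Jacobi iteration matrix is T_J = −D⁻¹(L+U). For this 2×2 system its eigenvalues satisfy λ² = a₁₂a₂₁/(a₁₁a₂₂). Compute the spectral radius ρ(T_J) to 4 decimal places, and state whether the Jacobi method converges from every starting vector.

a₁₂a₂₁/(a₁₁a₂₂) = (2)·(-3) / ((-3)·(-6)) = -0.333333
ρ = √|-0.333333| = √0.333333 = 0.5774
ρ < 1, so Jacobi converges

0.5774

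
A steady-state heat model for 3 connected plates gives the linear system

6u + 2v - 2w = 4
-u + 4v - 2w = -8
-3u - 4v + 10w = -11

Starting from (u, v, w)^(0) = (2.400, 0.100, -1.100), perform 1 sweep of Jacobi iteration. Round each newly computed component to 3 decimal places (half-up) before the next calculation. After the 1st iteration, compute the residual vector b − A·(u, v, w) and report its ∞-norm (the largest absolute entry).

14.599

Iteration 1:
  u = (4 - (2)·0.100 - (-2)·-1.100) / (6) = 0.267
  v = (-8 - (-1)·2.400 - (-2)·-1.100) / (4) = -1.950
  w = (-11 - (-3)·2.400 - (-4)·0.100) / (10) = -0.340
Residual b − A·x = (5.618, -0.613, -14.599); ∞-norm = 14.599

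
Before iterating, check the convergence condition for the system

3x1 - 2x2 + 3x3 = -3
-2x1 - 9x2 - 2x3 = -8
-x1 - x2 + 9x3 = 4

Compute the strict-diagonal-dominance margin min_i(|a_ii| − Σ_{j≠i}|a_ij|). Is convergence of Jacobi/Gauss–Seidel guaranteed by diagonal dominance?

row 1: |3| − (2+3) = -2
row 2: |-9| − (2+2) = 5
row 3: |9| − (1+1) = 7
minimum over rows = -2 → not strictly diagonally dominant

-2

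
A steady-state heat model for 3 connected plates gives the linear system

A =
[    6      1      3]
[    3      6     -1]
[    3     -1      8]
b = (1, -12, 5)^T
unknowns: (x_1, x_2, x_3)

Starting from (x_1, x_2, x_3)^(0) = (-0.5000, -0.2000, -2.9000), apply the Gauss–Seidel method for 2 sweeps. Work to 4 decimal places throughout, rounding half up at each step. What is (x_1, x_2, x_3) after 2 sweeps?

(0.9217, -2.5287, -0.0367)

Iteration 1:
  x_1 = (1 - (1)·-0.2000 - (3)·-2.9000) / (6) = 1.6500
  x_2 = (-12 - (3)·1.6500 - (-1)·-2.9000) / (6) = -3.3083
  x_3 = (5 - (3)·1.6500 - (-1)·-3.3083) / (8) = -0.4073
Iteration 2:
  x_1 = (1 - (1)·-3.3083 - (3)·-0.4073) / (6) = 0.9217
  x_2 = (-12 - (3)·0.9217 - (-1)·-0.4073) / (6) = -2.5287
  x_3 = (5 - (3)·0.9217 - (-1)·-2.5287) / (8) = -0.0367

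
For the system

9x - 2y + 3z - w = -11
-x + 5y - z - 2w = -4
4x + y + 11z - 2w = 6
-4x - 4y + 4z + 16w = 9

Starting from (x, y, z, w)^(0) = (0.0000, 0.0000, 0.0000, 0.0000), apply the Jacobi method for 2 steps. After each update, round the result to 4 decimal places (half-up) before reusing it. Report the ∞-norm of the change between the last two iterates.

0.6419

Iteration 1:
  x = (-11 - (-2)·0.0000 - (3)·0.0000 - (-1)·0.0000) / (9) = -1.2222
  y = (-4 - (-1)·0.0000 - (-1)·0.0000 - (-2)·0.0000) / (5) = -0.8000
  z = (6 - (4)·0.0000 - (1)·0.0000 - (-2)·0.0000) / (11) = 0.5455
  w = (9 - (-4)·0.0000 - (-4)·0.0000 - (4)·0.0000) / (16) = 0.5625
Iteration 2:
  x = (-11 - (-2)·-0.8000 - (3)·0.5455 - (-1)·0.5625) / (9) = -1.5193
  y = (-4 - (-1)·-1.2222 - (-1)·0.5455 - (-2)·0.5625) / (5) = -0.7103
  z = (6 - (4)·-1.2222 - (1)·-0.8000 - (-2)·0.5625) / (11) = 1.1649
  w = (9 - (-4)·-1.2222 - (-4)·-0.8000 - (4)·0.5455) / (16) = -0.0794
Change: (-0.2971, 0.0897, 0.6194, -0.6419) → max |·| = 0.6419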